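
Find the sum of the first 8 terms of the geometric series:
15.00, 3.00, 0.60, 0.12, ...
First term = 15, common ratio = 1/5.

Sₙ = a(1 - rⁿ) / (1 - r)
S_8 = 15(1 - (1/5)^8) / (1 - (1/5))
S_8 = 15(1 - (1/390625)) / (4/5)
S_8 = 292968/15625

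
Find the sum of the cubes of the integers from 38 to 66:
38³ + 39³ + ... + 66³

Use ∑_{k=1}^{n} k³ = [n(n+1)/2]², then subtract the first 37 terms.
∑_{k=1}^{66} k³ = [66×67/2]² = 2211² = 4888521
∑_{k=1}^{37} k³ = [37×38/2]² = 703² = 494209
∑_{k=38}^{66} k³ = 4888521 - 494209 = 4394312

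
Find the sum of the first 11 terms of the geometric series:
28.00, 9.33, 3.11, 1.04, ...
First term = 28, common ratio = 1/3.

Sₙ = a(1 - rⁿ) / (1 - r)
S_11 = 28(1 - (1/3)^11) / (1 - (1/3))
S_11 = 28(1 - (1/177147)) / (2/3)
S_11 = 2480044/59049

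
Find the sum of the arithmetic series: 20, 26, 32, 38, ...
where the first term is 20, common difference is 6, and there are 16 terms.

Sₙ = n/2 × (first + last)
Last term = a + (n-1)d = 20 + (16-1)×6 = 110
S_16 = 16/2 × (20 + 110)
S_16 = 16/2 × 130 = 1040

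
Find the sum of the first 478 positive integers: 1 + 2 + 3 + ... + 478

Formula: ∑k = n(n+1)/2
= 478×479/2
= 228962/2
= 114481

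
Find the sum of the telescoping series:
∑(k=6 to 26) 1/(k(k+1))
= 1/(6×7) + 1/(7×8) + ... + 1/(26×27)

Partial fractions: 1/(k(k+1)) = 1/k - 1/(k+1)
The series telescopes:
= (1/6 - 1/7) + (1/7 - 1/8) + ... + (1/26 - 1/27)
= 1/6 - 1/27
= 7/54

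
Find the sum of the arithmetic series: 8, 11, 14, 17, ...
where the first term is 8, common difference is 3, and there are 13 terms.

Sₙ = n/2 × (first + last)
Last term = a + (n-1)d = 8 + (13-1)×3 = 44
S_13 = 13/2 × (8 + 44)
S_13 = 13/2 × 52 = 338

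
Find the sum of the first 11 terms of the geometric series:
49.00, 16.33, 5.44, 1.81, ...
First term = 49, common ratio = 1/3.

Sₙ = a(1 - rⁿ) / (1 - r)
S_11 = 49(1 - (1/3)^11) / (1 - (1/3))
S_11 = 49(1 - (1/177147)) / (2/3)
S_11 = 4340077/59049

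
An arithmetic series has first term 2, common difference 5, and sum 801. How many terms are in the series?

Using S = n/2 × [2a + (n-1)d]
801 = n/2 × [2(2) + (n-1)(5)]
801 = n/2 × [4 + 5n - 5]
1602 = n × [-1 + 5n]
5n² + (-1)n - 1602 = 0
Discriminant: Δ = (-1)² - 4(5)(-1602) = 1 + 32040 = 32041
√Δ = 179
n = [-(-1) + √Δ] / (2·5) = (1 + 179) / 10 = 180 / 10 = 18
(The negative root is discarded since n must be a positive integer.)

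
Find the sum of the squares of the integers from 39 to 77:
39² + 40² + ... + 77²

Use ∑_{k=1}^{n} k² = n(n+1)(2n+1)/6, then subtract the first 38 terms.
∑_{k=1}^{77} k² = 77×78×155/6 = 155155
∑_{k=1}^{38} k² = 38×39×77/6 = 19019
∑_{k=39}^{77} k² = 155155 - 19019 = 136136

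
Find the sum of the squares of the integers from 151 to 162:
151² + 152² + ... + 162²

Use ∑_{k=1}^{n} k² = n(n+1)(2n+1)/6, then subtract the first 150 terms.
∑_{k=1}^{162} k² = 162×163×325/6 = 1430325
∑_{k=1}^{150} k² = 150×151×301/6 = 1136275
∑_{k=151}^{162} k² = 1430325 - 1136275 = 294050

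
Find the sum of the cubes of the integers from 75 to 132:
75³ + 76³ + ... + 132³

Use ∑_{k=1}^{n} k³ = [n(n+1)/2]², then subtract the first 74 terms.
∑_{k=1}^{132} k³ = [132×133/2]² = 8778² = 77053284
∑_{k=1}^{74} k³ = [74×75/2]² = 2775² = 7700625
∑_{k=75}^{132} k³ = 77053284 - 7700625 = 69352659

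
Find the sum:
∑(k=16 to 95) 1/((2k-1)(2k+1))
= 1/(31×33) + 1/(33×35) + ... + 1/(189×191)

Partial fractions: 1/((2k-1)(2k+1)) = (1/2)[1/(2k-1) - 1/(2k+1)]
The series telescopes:
= (1/2)[1/31 - 1/191]
= 80/5921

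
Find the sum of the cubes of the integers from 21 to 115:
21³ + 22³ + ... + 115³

Use ∑_{k=1}^{n} k³ = [n(n+1)/2]², then subtract the first 20 terms.
∑_{k=1}^{115} k³ = [115×116/2]² = 6670² = 44488900
∑_{k=1}^{20} k³ = [20×21/2]² = 210² = 44100
∑_{k=21}^{115} k³ = 44488900 - 44100 = 44444800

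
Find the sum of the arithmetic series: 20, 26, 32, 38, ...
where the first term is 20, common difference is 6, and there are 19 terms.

Sₙ = n/2 × (first + last)
Last term = a + (n-1)d = 20 + (19-1)×6 = 128
S_19 = 19/2 × (20 + 128)
S_19 = 19/2 × 148 = 1406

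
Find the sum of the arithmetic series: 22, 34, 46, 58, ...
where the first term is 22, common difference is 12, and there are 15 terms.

Sₙ = n/2 × (first + last)
Last term = a + (n-1)d = 22 + (15-1)×12 = 190
S_15 = 15/2 × (22 + 190)
S_15 = 15/2 × 212 = 1590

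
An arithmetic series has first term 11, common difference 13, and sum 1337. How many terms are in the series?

Using S = n/2 × [2a + (n-1)d]
1337 = n/2 × [2(11) + (n-1)(13)]
1337 = n/2 × [22 + 13n - 13]
2674 = n × [9 + 13n]
13n² + (9)n - 2674 = 0
Discriminant: Δ = (9)² - 4(13)(-2674) = 81 + 139048 = 139129
√Δ = 373
n = [-(9) + √Δ] / (2·13) = (-9 + 373) / 26 = 364 / 26 = 14
(The negative root is discarded since n must be a positive integer.)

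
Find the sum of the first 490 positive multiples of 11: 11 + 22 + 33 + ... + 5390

Factor out 11: = 11(1 + 2 + ... + 490) = 11 × n(n+1)/2
= 11 × 490×491/2
= 11 × 120295
= 1323245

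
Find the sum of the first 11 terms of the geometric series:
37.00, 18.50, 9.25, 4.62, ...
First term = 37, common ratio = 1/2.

Sₙ = a(1 - rⁿ) / (1 - r)
S_11 = 37(1 - (1/2)^11) / (1 - (1/2))
S_11 = 37(1 - (1/2048)) / (1/2)
S_11 = 75739/1024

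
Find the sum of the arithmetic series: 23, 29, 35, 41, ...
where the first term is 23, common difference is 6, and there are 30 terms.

Sₙ = n/2 × (first + last)
Last term = a + (n-1)d = 23 + (30-1)×6 = 197
S_30 = 30/2 × (23 + 197)
S_30 = 30/2 × 220 = 3300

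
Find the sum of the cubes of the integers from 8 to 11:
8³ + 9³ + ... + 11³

Use ∑_{k=1}^{n} k³ = [n(n+1)/2]², then subtract the first 7 terms.
∑_{k=1}^{11} k³ = [11×12/2]² = 66² = 4356
∑_{k=1}^{7} k³ = [7×8/2]² = 28² = 784
∑_{k=8}^{11} k³ = 4356 - 784 = 3572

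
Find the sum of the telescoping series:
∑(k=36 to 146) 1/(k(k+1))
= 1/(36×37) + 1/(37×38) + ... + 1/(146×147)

Partial fractions: 1/(k(k+1)) = 1/k - 1/(k+1)
The series telescopes:
= (1/36 - 1/37) + (1/37 - 1/38) + ... + (1/146 - 1/147)
= 1/36 - 1/147
= 37/1764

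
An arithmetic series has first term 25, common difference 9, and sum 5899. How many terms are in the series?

Using S = n/2 × [2a + (n-1)d]
5899 = n/2 × [2(25) + (n-1)(9)]
5899 = n/2 × [50 + 9n - 9]
11798 = n × [41 + 9n]
9n² + (41)n - 11798 = 0
Discriminant: Δ = (41)² - 4(9)(-11798) = 1681 + 424728 = 426409
√Δ = 653
n = [-(41) + √Δ] / (2·9) = (-41 + 653) / 18 = 612 / 18 = 34
(The negative root is discarded since n must be a positive integer.)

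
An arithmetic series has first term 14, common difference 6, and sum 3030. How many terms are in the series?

Using S = n/2 × [2a + (n-1)d]
3030 = n/2 × [2(14) + (n-1)(6)]
3030 = n/2 × [28 + 6n - 6]
6060 = n × [22 + 6n]
6n² + (22)n - 6060 = 0
Discriminant: Δ = (22)² - 4(6)(-6060) = 484 + 145440 = 145924
√Δ = 382
n = [-(22) + √Δ] / (2·6) = (-22 + 382) / 12 = 360 / 12 = 30
(The negative root is discarded since n must be a positive integer.)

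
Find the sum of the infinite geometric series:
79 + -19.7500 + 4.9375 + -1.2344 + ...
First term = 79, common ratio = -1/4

For |r| < 1, S = a / (1 - r)
S = 79 / (1 - (-1/4))
S = 79 / (5/4)
S = 316/5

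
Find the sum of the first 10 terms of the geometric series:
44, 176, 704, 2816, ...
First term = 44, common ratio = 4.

Sₙ = a(1 - rⁿ) / (1 - r)
S_10 = 44(1 - 4^10) / (1 - 4)
S_10 = 44(1 - 1048576) / (-3)
S_10 = 15379100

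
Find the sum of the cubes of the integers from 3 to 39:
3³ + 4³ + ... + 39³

Use ∑_{k=1}^{n} k³ = [n(n+1)/2]², then subtract the first 2 terms.
∑_{k=1}^{39} k³ = [39×40/2]² = 780² = 608400
∑_{k=1}^{2} k³ = [2×3/2]² = 3² = 9
∑_{k=3}^{39} k³ = 608400 - 9 = 608391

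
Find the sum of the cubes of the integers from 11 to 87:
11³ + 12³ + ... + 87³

Use ∑_{k=1}^{n} k³ = [n(n+1)/2]², then subtract the first 10 terms.
∑_{k=1}^{87} k³ = [87×88/2]² = 3828² = 14653584
∑_{k=1}^{10} k³ = [10×11/2]² = 55² = 3025
∑_{k=11}^{87} k³ = 14653584 - 3025 = 14650559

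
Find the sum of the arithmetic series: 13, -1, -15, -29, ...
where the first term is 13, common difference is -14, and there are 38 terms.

Sₙ = n/2 × (first + last)
Last term = a + (n-1)d = 13 + (38-1)×(-14) = -505
S_38 = 38/2 × (13 + (-505))
S_38 = 38/2 × (-492) = -9348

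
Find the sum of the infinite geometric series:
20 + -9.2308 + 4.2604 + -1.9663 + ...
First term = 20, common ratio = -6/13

For |r| < 1, S = a / (1 - r)
S = 20 / (1 - (-6/13))
S = 20 / (19/13)
S = 260/19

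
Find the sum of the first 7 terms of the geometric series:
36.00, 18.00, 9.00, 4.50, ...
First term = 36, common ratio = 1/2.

Sₙ = a(1 - rⁿ) / (1 - r)
S_7 = 36(1 - (1/2)^7) / (1 - (1/2))
S_7 = 36(1 - (1/128)) / (1/2)
S_7 = 1143/16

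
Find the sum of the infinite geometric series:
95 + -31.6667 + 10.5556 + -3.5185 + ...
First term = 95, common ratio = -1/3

For |r| < 1, S = a / (1 - r)
S = 95 / (1 - (-1/3))
S = 95 / (4/3)
S = 285/4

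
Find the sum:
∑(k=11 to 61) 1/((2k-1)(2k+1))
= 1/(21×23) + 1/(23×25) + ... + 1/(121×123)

Partial fractions: 1/((2k-1)(2k+1)) = (1/2)[1/(2k-1) - 1/(2k+1)]
The series telescopes:
= (1/2)[1/21 - 1/123]
= 17/861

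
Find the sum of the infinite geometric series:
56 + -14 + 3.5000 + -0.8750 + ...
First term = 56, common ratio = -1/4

For |r| < 1, S = a / (1 - r)
S = 56 / (1 - (-1/4))
S = 56 / (5/4)
S = 224/5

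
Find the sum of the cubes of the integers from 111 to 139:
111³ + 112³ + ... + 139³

Use ∑_{k=1}^{n} k³ = [n(n+1)/2]², then subtract the first 110 terms.
∑_{k=1}^{139} k³ = [139×140/2]² = 9730² = 94672900
∑_{k=1}^{110} k³ = [110×111/2]² = 6105² = 37271025
∑_{k=111}^{139} k³ = 94672900 - 37271025 = 57401875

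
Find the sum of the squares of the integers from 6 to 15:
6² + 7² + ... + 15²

Use ∑_{k=1}^{n} k² = n(n+1)(2n+1)/6, then subtract the first 5 terms.
∑_{k=1}^{15} k² = 15×16×31/6 = 1240
∑_{k=1}^{5} k² = 5×6×11/6 = 55
∑_{k=6}^{15} k² = 1240 - 55 = 1185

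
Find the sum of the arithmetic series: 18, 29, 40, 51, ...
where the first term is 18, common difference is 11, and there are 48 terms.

Sₙ = n/2 × (first + last)
Last term = a + (n-1)d = 18 + (48-1)×11 = 535
S_48 = 48/2 × (18 + 535)
S_48 = 48/2 × 553 = 13272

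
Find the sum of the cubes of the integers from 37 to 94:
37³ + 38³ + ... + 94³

Use ∑_{k=1}^{n} k³ = [n(n+1)/2]², then subtract the first 36 terms.
∑_{k=1}^{94} k³ = [94×95/2]² = 4465² = 19936225
∑_{k=1}^{36} k³ = [36×37/2]² = 666² = 443556
∑_{k=37}^{94} k³ = 19936225 - 443556 = 19492669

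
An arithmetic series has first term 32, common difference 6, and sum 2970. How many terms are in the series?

Using S = n/2 × [2a + (n-1)d]
2970 = n/2 × [2(32) + (n-1)(6)]
2970 = n/2 × [64 + 6n - 6]
5940 = n × [58 + 6n]
6n² + (58)n - 5940 = 0
Discriminant: Δ = (58)² - 4(6)(-5940) = 3364 + 142560 = 145924
√Δ = 382
n = [-(58) + √Δ] / (2·6) = (-58 + 382) / 12 = 324 / 12 = 27
(The negative root is discarded since n must be a positive integer.)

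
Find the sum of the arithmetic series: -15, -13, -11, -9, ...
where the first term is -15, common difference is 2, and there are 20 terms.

Sₙ = n/2 × (first + last)
Last term = a + (n-1)d = -15 + (20-1)×2 = 23
S_20 = 20/2 × (-15 + 23)
S_20 = 20/2 × 8 = 80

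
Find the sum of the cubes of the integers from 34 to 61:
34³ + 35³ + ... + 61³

Use ∑_{k=1}^{n} k³ = [n(n+1)/2]², then subtract the first 33 terms.
∑_{k=1}^{61} k³ = [61×62/2]² = 1891² = 3575881
∑_{k=1}^{33} k³ = [33×34/2]² = 561² = 314721
∑_{k=34}^{61} k³ = 3575881 - 314721 = 3261160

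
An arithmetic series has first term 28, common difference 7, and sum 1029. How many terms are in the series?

Using S = n/2 × [2a + (n-1)d]
1029 = n/2 × [2(28) + (n-1)(7)]
1029 = n/2 × [56 + 7n - 7]
2058 = n × [49 + 7n]
7n² + (49)n - 2058 = 0
Discriminant: Δ = (49)² - 4(7)(-2058) = 2401 + 57624 = 60025
√Δ = 245
n = [-(49) + √Δ] / (2·7) = (-49 + 245) / 14 = 196 / 14 = 14
(The negative root is discarded since n must be a positive integer.)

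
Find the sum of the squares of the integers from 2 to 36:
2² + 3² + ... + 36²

Use ∑_{k=1}^{n} k² = n(n+1)(2n+1)/6, then subtract the first 1 terms.
∑_{k=1}^{36} k² = 36×37×73/6 = 16206
∑_{k=1}^{1} k² = 1×2×3/6 = 1
∑_{k=2}^{36} k² = 16206 - 1 = 16205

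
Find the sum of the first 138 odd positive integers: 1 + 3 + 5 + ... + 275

Sum of first n odd numbers = n²
= 138²
= 19044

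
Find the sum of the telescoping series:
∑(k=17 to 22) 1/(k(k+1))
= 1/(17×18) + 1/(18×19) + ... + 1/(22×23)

Partial fractions: 1/(k(k+1)) = 1/k - 1/(k+1)
The series telescopes:
= (1/17 - 1/18) + (1/18 - 1/19) + ... + (1/22 - 1/23)
= 1/17 - 1/23
= 6/391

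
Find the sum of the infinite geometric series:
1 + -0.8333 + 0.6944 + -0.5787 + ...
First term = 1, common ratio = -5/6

For |r| < 1, S = a / (1 - r)
S = 1 / (1 - (-5/6))
S = 1 / (11/6)
S = 6/11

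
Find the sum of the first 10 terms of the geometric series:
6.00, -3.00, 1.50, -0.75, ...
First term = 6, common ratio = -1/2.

Sₙ = a(1 - rⁿ) / (1 - r)
S_10 = 6(1 - (-1/2)^10) / (1 - (-1/2))
S_10 = 6(1 - (1/1024)) / (3/2)
S_10 = 1023/256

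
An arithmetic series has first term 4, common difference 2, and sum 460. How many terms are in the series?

Using S = n/2 × [2a + (n-1)d]
460 = n/2 × [2(4) + (n-1)(2)]
460 = n/2 × [8 + 2n - 2]
920 = n × [6 + 2n]
2n² + (6)n - 920 = 0
Discriminant: Δ = (6)² - 4(2)(-920) = 36 + 7360 = 7396
√Δ = 86
n = [-(6) + √Δ] / (2·2) = (-6 + 86) / 4 = 80 / 4 = 20
(The negative root is discarded since n must be a positive integer.)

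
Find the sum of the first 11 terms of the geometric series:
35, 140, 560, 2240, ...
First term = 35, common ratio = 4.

Sₙ = a(1 - rⁿ) / (1 - r)
S_11 = 35(1 - 4^11) / (1 - 4)
S_11 = 35(1 - 4194304) / (-3)
S_11 = 48933535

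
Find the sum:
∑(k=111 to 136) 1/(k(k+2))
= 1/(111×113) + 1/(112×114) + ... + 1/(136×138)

Partial fractions: 1/(k(k+2)) = (1/2)[1/k - 1/(k+2)]
Telescoping leaves the first two and last two terms:
= (1/2)[1/111 + 1/112 - 1/137 - 1/138]
= 44291/26115488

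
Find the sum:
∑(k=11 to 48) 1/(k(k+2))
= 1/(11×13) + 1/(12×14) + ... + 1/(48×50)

Partial fractions: 1/(k(k+2)) = (1/2)[1/k - 1/(k+2)]
Telescoping leaves the first two and last two terms:
= (1/2)[1/11 + 1/12 - 1/49 - 1/50]
= 21641/323400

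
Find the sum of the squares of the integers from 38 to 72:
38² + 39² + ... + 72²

Use ∑_{k=1}^{n} k² = n(n+1)(2n+1)/6, then subtract the first 37 terms.
∑_{k=1}^{72} k² = 72×73×145/6 = 127020
∑_{k=1}^{37} k² = 37×38×75/6 = 17575
∑_{k=38}^{72} k² = 127020 - 17575 = 109445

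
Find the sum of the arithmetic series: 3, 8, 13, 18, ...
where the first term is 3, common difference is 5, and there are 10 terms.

Sₙ = n/2 × (first + last)
Last term = a + (n-1)d = 3 + (10-1)×5 = 48
S_10 = 10/2 × (3 + 48)
S_10 = 10/2 × 51 = 255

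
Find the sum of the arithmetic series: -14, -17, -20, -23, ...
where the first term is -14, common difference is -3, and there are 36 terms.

Sₙ = n/2 × (first + last)
Last term = a + (n-1)d = -14 + (36-1)×(-3) = -119
S_36 = 36/2 × (-14 + (-119))
S_36 = 36/2 × (-133) = -2394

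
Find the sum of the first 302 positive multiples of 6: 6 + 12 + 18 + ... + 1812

Factor out 6: = 6(1 + 2 + ... + 302) = 6 × n(n+1)/2
= 6 × 302×303/2
= 6 × 45753
= 274518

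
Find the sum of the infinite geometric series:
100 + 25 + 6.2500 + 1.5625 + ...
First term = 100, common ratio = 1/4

For |r| < 1, S = a / (1 - r)
S = 100 / (1 - (1/4))
S = 100 / (3/4)
S = 400/3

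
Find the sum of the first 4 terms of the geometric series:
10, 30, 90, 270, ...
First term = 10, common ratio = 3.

Sₙ = a(1 - rⁿ) / (1 - r)
S_4 = 10(1 - 3^4) / (1 - 3)
S_4 = 10(1 - 81) / (-2)
S_4 = 400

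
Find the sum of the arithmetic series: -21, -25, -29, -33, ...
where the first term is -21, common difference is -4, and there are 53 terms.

Sₙ = n/2 × (first + last)
Last term = a + (n-1)d = -21 + (53-1)×(-4) = -229
S_53 = 53/2 × (-21 + (-229))
S_53 = 53/2 × (-250) = -6625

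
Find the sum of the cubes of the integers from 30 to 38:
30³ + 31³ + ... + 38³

Use ∑_{k=1}^{n} k³ = [n(n+1)/2]², then subtract the first 29 terms.
∑_{k=1}^{38} k³ = [38×39/2]² = 741² = 549081
∑_{k=1}^{29} k³ = [29×30/2]² = 435² = 189225
∑_{k=30}^{38} k³ = 549081 - 189225 = 359856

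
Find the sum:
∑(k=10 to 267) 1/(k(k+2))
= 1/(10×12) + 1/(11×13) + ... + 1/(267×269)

Partial fractions: 1/(k(k+2)) = (1/2)[1/k - 1/(k+2)]
Telescoping leaves the first two and last two terms:
= (1/2)[1/10 + 1/11 - 1/268 - 1/269]
= 727431/7930120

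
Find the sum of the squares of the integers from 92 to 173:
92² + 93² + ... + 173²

Use ∑_{k=1}^{n} k² = n(n+1)(2n+1)/6, then subtract the first 91 terms.
∑_{k=1}^{173} k² = 173×174×347/6 = 1740899
∑_{k=1}^{91} k² = 91×92×183/6 = 255346
∑_{k=92}^{173} k² = 1740899 - 255346 = 1485553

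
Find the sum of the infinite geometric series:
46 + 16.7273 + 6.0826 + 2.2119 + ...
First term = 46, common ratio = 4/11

For |r| < 1, S = a / (1 - r)
S = 46 / (1 - (4/11))
S = 46 / (7/11)
S = 506/7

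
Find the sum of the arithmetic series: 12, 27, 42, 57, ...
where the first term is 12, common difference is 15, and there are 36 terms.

Sₙ = n/2 × (first + last)
Last term = a + (n-1)d = 12 + (36-1)×15 = 537
S_36 = 36/2 × (12 + 537)
S_36 = 36/2 × 549 = 9882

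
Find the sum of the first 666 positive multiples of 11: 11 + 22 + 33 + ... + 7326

Factor out 11: = 11(1 + 2 + ... + 666) = 11 × n(n+1)/2
= 11 × 666×667/2
= 11 × 222111
= 2443221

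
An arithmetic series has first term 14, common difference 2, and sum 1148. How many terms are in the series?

Using S = n/2 × [2a + (n-1)d]
1148 = n/2 × [2(14) + (n-1)(2)]
1148 = n/2 × [28 + 2n - 2]
2296 = n × [26 + 2n]
2n² + (26)n - 2296 = 0
Discriminant: Δ = (26)² - 4(2)(-2296) = 676 + 18368 = 19044
√Δ = 138
n = [-(26) + √Δ] / (2·2) = (-26 + 138) / 4 = 112 / 4 = 28
(The negative root is discarded since n must be a positive integer.)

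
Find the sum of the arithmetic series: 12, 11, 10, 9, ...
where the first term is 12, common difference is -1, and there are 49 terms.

Sₙ = n/2 × (first + last)
Last term = a + (n-1)d = 12 + (49-1)×(-1) = -36
S_49 = 49/2 × (12 + (-36))
S_49 = 49/2 × (-24) = -588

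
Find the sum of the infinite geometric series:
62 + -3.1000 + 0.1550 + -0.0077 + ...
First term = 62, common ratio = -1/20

For |r| < 1, S = a / (1 - r)
S = 62 / (1 - (-1/20))
S = 62 / (21/20)
S = 1240/21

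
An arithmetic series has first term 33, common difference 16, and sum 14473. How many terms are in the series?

Using S = n/2 × [2a + (n-1)d]
14473 = n/2 × [2(33) + (n-1)(16)]
14473 = n/2 × [66 + 16n - 16]
28946 = n × [50 + 16n]
16n² + (50)n - 28946 = 0
Discriminant: Δ = (50)² - 4(16)(-28946) = 2500 + 1852544 = 1855044
√Δ = 1362
n = [-(50) + √Δ] / (2·16) = (-50 + 1362) / 32 = 1312 / 32 = 41
(The negative root is discarded since n must be a positive integer.)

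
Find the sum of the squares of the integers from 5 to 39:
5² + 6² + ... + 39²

Use ∑_{k=1}^{n} k² = n(n+1)(2n+1)/6, then subtract the first 4 terms.
∑_{k=1}^{39} k² = 39×40×79/6 = 20540
∑_{k=1}^{4} k² = 4×5×9/6 = 30
∑_{k=5}^{39} k² = 20540 - 30 = 20510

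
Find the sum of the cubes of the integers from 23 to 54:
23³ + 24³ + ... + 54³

Use ∑_{k=1}^{n} k³ = [n(n+1)/2]², then subtract the first 22 terms.
∑_{k=1}^{54} k³ = [54×55/2]² = 1485² = 2205225
∑_{k=1}^{22} k³ = [22×23/2]² = 253² = 64009
∑_{k=23}^{54} k³ = 2205225 - 64009 = 2141216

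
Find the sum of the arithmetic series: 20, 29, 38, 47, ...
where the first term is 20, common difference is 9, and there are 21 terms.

Sₙ = n/2 × (first + last)
Last term = a + (n-1)d = 20 + (21-1)×9 = 200
S_21 = 21/2 × (20 + 200)
S_21 = 21/2 × 220 = 2310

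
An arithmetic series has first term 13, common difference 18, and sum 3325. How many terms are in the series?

Using S = n/2 × [2a + (n-1)d]
3325 = n/2 × [2(13) + (n-1)(18)]
3325 = n/2 × [26 + 18n - 18]
6650 = n × [8 + 18n]
18n² + (8)n - 6650 = 0
Discriminant: Δ = (8)² - 4(18)(-6650) = 64 + 478800 = 478864
√Δ = 692
n = [-(8) + √Δ] / (2·18) = (-8 + 692) / 36 = 684 / 36 = 19
(The negative root is discarded since n must be a positive integer.)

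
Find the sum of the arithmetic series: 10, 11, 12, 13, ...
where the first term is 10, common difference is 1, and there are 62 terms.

Sₙ = n/2 × (first + last)
Last term = a + (n-1)d = 10 + (62-1)×1 = 71
S_62 = 62/2 × (10 + 71)
S_62 = 62/2 × 81 = 2511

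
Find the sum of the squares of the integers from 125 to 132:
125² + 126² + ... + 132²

Use ∑_{k=1}^{n} k² = n(n+1)(2n+1)/6, then subtract the first 124 terms.
∑_{k=1}^{132} k² = 132×133×265/6 = 775390
∑_{k=1}^{124} k² = 124×125×249/6 = 643250
∑_{k=125}^{132} k² = 775390 - 643250 = 132140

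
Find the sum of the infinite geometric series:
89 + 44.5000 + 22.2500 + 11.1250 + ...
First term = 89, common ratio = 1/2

For |r| < 1, S = a / (1 - r)
S = 89 / (1 - (1/2))
S = 89 / (1/2)
S = 178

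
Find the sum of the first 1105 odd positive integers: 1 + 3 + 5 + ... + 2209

Sum of first n odd numbers = n²
= 1105²
= 1221025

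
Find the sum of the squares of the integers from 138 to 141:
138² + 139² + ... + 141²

Use ∑_{k=1}^{n} k² = n(n+1)(2n+1)/6, then subtract the first 137 terms.
∑_{k=1}^{141} k² = 141×142×283/6 = 944371
∑_{k=1}^{137} k² = 137×138×275/6 = 866525
∑_{k=138}^{141} k² = 944371 - 866525 = 77846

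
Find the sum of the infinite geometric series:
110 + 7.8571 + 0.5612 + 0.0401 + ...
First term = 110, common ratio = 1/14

For |r| < 1, S = a / (1 - r)
S = 110 / (1 - (1/14))
S = 110 / (13/14)
S = 1540/13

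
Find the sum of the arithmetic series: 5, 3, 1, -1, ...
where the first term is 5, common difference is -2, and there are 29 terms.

Sₙ = n/2 × (first + last)
Last term = a + (n-1)d = 5 + (29-1)×(-2) = -51
S_29 = 29/2 × (5 + (-51))
S_29 = 29/2 × (-46) = -667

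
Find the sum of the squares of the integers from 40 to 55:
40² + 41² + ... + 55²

Use ∑_{k=1}^{n} k² = n(n+1)(2n+1)/6, then subtract the first 39 terms.
∑_{k=1}^{55} k² = 55×56×111/6 = 56980
∑_{k=1}^{39} k² = 39×40×79/6 = 20540
∑_{k=40}^{55} k² = 56980 - 20540 = 36440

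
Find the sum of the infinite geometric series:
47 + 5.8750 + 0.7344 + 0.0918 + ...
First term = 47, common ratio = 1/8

For |r| < 1, S = a / (1 - r)
S = 47 / (1 - (1/8))
S = 47 / (7/8)
S = 376/7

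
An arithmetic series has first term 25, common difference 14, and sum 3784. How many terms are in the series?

Using S = n/2 × [2a + (n-1)d]
3784 = n/2 × [2(25) + (n-1)(14)]
3784 = n/2 × [50 + 14n - 14]
7568 = n × [36 + 14n]
14n² + (36)n - 7568 = 0
Discriminant: Δ = (36)² - 4(14)(-7568) = 1296 + 423808 = 425104
√Δ = 652
n = [-(36) + √Δ] / (2·14) = (-36 + 652) / 28 = 616 / 28 = 22
(The negative root is discarded since n must be a positive integer.)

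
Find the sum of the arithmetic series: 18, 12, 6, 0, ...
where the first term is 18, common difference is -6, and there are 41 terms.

Sₙ = n/2 × (first + last)
Last term = a + (n-1)d = 18 + (41-1)×(-6) = -222
S_41 = 41/2 × (18 + (-222))
S_41 = 41/2 × (-204) = -4182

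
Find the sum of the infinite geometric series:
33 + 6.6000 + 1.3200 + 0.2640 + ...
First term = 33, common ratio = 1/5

For |r| < 1, S = a / (1 - r)
S = 33 / (1 - (1/5))
S = 33 / (4/5)
S = 165/4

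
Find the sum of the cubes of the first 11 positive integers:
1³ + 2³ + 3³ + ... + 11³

Formula: ∑k³ = [n(n+1)/2]²
= [11×12/2]²
= 66²
= 4356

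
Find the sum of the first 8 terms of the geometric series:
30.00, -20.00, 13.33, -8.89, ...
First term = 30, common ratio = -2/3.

Sₙ = a(1 - rⁿ) / (1 - r)
S_8 = 30(1 - (-2/3)^8) / (1 - (-2/3))
S_8 = 30(1 - (256/6561)) / (5/3)
S_8 = 12610/729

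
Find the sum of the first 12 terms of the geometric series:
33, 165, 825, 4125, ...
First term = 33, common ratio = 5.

Sₙ = a(1 - rⁿ) / (1 - r)
S_12 = 33(1 - 5^12) / (1 - 5)
S_12 = 33(1 - 244140625) / (-4)
S_12 = 2014160148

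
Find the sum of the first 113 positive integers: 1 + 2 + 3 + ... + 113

Formula: ∑k = n(n+1)/2
= 113×114/2
= 12882/2
= 6441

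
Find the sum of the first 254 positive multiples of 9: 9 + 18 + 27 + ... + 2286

Factor out 9: = 9(1 + 2 + ... + 254) = 9 × n(n+1)/2
= 9 × 254×255/2
= 9 × 32385
= 291465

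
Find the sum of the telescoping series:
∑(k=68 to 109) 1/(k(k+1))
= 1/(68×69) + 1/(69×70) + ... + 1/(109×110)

Partial fractions: 1/(k(k+1)) = 1/k - 1/(k+1)
The series telescopes:
= (1/68 - 1/69) + (1/69 - 1/70) + ... + (1/109 - 1/110)
= 1/68 - 1/110
= 21/3740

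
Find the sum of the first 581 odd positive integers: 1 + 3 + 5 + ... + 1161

Sum of first n odd numbers = n²
= 581²
= 337561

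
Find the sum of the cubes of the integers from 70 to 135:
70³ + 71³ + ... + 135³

Use ∑_{k=1}^{n} k³ = [n(n+1)/2]², then subtract the first 69 terms.
∑_{k=1}^{135} k³ = [135×136/2]² = 9180² = 84272400
∑_{k=1}^{69} k³ = [69×70/2]² = 2415² = 5832225
∑_{k=70}^{135} k³ = 84272400 - 5832225 = 78440175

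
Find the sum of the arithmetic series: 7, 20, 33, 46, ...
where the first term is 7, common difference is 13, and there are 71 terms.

Sₙ = n/2 × (first + last)
Last term = a + (n-1)d = 7 + (71-1)×13 = 917
S_71 = 71/2 × (7 + 917)
S_71 = 71/2 × 924 = 32802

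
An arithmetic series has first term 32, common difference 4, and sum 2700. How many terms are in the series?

Using S = n/2 × [2a + (n-1)d]
2700 = n/2 × [2(32) + (n-1)(4)]
2700 = n/2 × [64 + 4n - 4]
5400 = n × [60 + 4n]
4n² + (60)n - 5400 = 0
Discriminant: Δ = (60)² - 4(4)(-5400) = 3600 + 86400 = 90000
√Δ = 300
n = [-(60) + √Δ] / (2·4) = (-60 + 300) / 8 = 240 / 8 = 30
(The negative root is discarded since n must be a positive integer.)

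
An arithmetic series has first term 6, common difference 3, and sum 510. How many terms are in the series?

Using S = n/2 × [2a + (n-1)d]
510 = n/2 × [2(6) + (n-1)(3)]
510 = n/2 × [12 + 3n - 3]
1020 = n × [9 + 3n]
3n² + (9)n - 1020 = 0
Discriminant: Δ = (9)² - 4(3)(-1020) = 81 + 12240 = 12321
√Δ = 111
n = [-(9) + √Δ] / (2·3) = (-9 + 111) / 6 = 102 / 6 = 17
(The negative root is discarded since n must be a positive integer.)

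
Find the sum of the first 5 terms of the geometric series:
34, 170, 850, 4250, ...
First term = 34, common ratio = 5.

Sₙ = a(1 - rⁿ) / (1 - r)
S_5 = 34(1 - 5^5) / (1 - 5)
S_5 = 34(1 - 3125) / (-4)
S_5 = 26554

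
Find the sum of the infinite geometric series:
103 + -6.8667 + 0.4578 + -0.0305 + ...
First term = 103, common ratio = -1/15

For |r| < 1, S = a / (1 - r)
S = 103 / (1 - (-1/15))
S = 103 / (16/15)
S = 1545/16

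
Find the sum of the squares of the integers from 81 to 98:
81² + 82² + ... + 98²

Use ∑_{k=1}^{n} k² = n(n+1)(2n+1)/6, then subtract the first 80 terms.
∑_{k=1}^{98} k² = 98×99×197/6 = 318549
∑_{k=1}^{80} k² = 80×81×161/6 = 173880
∑_{k=81}^{98} k² = 318549 - 173880 = 144669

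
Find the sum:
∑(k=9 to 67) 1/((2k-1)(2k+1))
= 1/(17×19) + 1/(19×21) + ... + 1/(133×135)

Partial fractions: 1/((2k-1)(2k+1)) = (1/2)[1/(2k-1) - 1/(2k+1)]
The series telescopes:
= (1/2)[1/17 - 1/135]
= 59/2295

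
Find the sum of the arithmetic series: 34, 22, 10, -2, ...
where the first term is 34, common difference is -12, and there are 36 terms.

Sₙ = n/2 × (first + last)
Last term = a + (n-1)d = 34 + (36-1)×(-12) = -386
S_36 = 36/2 × (34 + (-386))
S_36 = 36/2 × (-352) = -6336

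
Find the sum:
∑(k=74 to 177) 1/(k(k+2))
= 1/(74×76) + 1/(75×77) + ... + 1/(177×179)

Partial fractions: 1/(k(k+2)) = (1/2)[1/k - 1/(k+2)]
Telescoping leaves the first two and last two terms:
= (1/2)[1/74 + 1/75 - 1/178 - 1/179]
= 345761/44208525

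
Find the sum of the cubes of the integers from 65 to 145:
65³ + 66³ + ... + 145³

Use ∑_{k=1}^{n} k³ = [n(n+1)/2]², then subtract the first 64 terms.
∑_{k=1}^{145} k³ = [145×146/2]² = 10585² = 112042225
∑_{k=1}^{64} k³ = [64×65/2]² = 2080² = 4326400
∑_{k=65}^{145} k³ = 112042225 - 4326400 = 107715825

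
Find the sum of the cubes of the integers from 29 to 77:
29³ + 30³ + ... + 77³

Use ∑_{k=1}^{n} k³ = [n(n+1)/2]², then subtract the first 28 terms.
∑_{k=1}^{77} k³ = [77×78/2]² = 3003² = 9018009
∑_{k=1}^{28} k³ = [28×29/2]² = 406² = 164836
∑_{k=29}^{77} k³ = 9018009 - 164836 = 8853173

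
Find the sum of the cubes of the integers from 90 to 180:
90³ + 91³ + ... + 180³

Use ∑_{k=1}^{n} k³ = [n(n+1)/2]², then subtract the first 89 terms.
∑_{k=1}^{180} k³ = [180×181/2]² = 16290² = 265364100
∑_{k=1}^{89} k³ = [89×90/2]² = 4005² = 16040025
∑_{k=90}^{180} k³ = 265364100 - 16040025 = 249324075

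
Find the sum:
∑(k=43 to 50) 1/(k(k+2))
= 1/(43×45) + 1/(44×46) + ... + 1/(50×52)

Partial fractions: 1/(k(k+2)) = (1/2)[1/k - 1/(k+2)]
Telescoping leaves the first two and last two terms:
= (1/2)[1/43 + 1/44 - 1/51 - 1/52]
= 4481/1254396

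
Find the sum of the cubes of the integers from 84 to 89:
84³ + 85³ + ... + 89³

Use ∑_{k=1}^{n} k³ = [n(n+1)/2]², then subtract the first 83 terms.
∑_{k=1}^{89} k³ = [89×90/2]² = 4005² = 16040025
∑_{k=1}^{83} k³ = [83×84/2]² = 3486² = 12152196
∑_{k=84}^{89} k³ = 16040025 - 12152196 = 3887829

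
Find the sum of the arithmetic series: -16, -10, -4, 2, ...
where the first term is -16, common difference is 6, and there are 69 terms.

Sₙ = n/2 × (first + last)
Last term = a + (n-1)d = -16 + (69-1)×6 = 392
S_69 = 69/2 × (-16 + 392)
S_69 = 69/2 × 376 = 12972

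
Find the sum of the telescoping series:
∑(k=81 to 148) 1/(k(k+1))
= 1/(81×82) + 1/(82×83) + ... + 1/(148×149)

Partial fractions: 1/(k(k+1)) = 1/k - 1/(k+1)
The series telescopes:
= (1/81 - 1/82) + (1/82 - 1/83) + ... + (1/148 - 1/149)
= 1/81 - 1/149
= 68/12069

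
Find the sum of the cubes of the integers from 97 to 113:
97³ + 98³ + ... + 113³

Use ∑_{k=1}^{n} k³ = [n(n+1)/2]², then subtract the first 96 terms.
∑_{k=1}^{113} k³ = [113×114/2]² = 6441² = 41486481
∑_{k=1}^{96} k³ = [96×97/2]² = 4656² = 21678336
∑_{k=97}^{113} k³ = 41486481 - 21678336 = 19808145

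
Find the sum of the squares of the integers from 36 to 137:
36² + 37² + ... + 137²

Use ∑_{k=1}^{n} k² = n(n+1)(2n+1)/6, then subtract the first 35 terms.
∑_{k=1}^{137} k² = 137×138×275/6 = 866525
∑_{k=1}^{35} k² = 35×36×71/6 = 14910
∑_{k=36}^{137} k² = 866525 - 14910 = 851615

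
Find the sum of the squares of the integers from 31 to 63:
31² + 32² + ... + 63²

Use ∑_{k=1}^{n} k² = n(n+1)(2n+1)/6, then subtract the first 30 terms.
∑_{k=1}^{63} k² = 63×64×127/6 = 85344
∑_{k=1}^{30} k² = 30×31×61/6 = 9455
∑_{k=31}^{63} k² = 85344 - 9455 = 75889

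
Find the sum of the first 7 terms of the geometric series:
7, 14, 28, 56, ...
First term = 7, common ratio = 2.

Sₙ = a(1 - rⁿ) / (1 - r)
S_7 = 7(1 - 2^7) / (1 - 2)
S_7 = 7(1 - 128) / (-1)
S_7 = 889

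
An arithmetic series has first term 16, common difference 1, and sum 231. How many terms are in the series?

Using S = n/2 × [2a + (n-1)d]
231 = n/2 × [2(16) + (n-1)(1)]
231 = n/2 × [32 + 1n - 1]
462 = n × [31 + 1n]
1n² + (31)n - 462 = 0
Discriminant: Δ = (31)² - 4(1)(-462) = 961 + 1848 = 2809
√Δ = 53
n = [-(31) + √Δ] / (2·1) = (-31 + 53) / 2 = 22 / 2 = 11
(The negative root is discarded since n must be a positive integer.)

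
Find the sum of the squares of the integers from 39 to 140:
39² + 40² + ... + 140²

Use ∑_{k=1}^{n} k² = n(n+1)(2n+1)/6, then subtract the first 38 terms.
∑_{k=1}^{140} k² = 140×141×281/6 = 924490
∑_{k=1}^{38} k² = 38×39×77/6 = 19019
∑_{k=39}^{140} k² = 924490 - 19019 = 905471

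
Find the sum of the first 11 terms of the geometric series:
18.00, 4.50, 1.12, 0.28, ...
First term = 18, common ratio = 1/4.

Sₙ = a(1 - rⁿ) / (1 - r)
S_11 = 18(1 - (1/4)^11) / (1 - (1/4))
S_11 = 18(1 - (1/4194304)) / (3/4)
S_11 = 12582909/524288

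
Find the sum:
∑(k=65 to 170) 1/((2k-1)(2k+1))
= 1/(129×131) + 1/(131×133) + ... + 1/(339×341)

Partial fractions: 1/((2k-1)(2k+1)) = (1/2)[1/(2k-1) - 1/(2k+1)]
The series telescopes:
= (1/2)[1/129 - 1/341]
= 106/43989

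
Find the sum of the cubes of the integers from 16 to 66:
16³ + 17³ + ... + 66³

Use ∑_{k=1}^{n} k³ = [n(n+1)/2]², then subtract the first 15 terms.
∑_{k=1}^{66} k³ = [66×67/2]² = 2211² = 4888521
∑_{k=1}^{15} k³ = [15×16/2]² = 120² = 14400
∑_{k=16}^{66} k³ = 4888521 - 14400 = 4874121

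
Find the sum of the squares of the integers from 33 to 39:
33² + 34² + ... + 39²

Use ∑_{k=1}^{n} k² = n(n+1)(2n+1)/6, then subtract the first 32 terms.
∑_{k=1}^{39} k² = 39×40×79/6 = 20540
∑_{k=1}^{32} k² = 32×33×65/6 = 11440
∑_{k=33}^{39} k² = 20540 - 11440 = 9100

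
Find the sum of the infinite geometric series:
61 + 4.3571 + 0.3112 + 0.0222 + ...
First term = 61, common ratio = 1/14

For |r| < 1, S = a / (1 - r)
S = 61 / (1 - (1/14))
S = 61 / (13/14)
S = 854/13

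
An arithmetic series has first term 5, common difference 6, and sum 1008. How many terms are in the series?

Using S = n/2 × [2a + (n-1)d]
1008 = n/2 × [2(5) + (n-1)(6)]
1008 = n/2 × [10 + 6n - 6]
2016 = n × [4 + 6n]
6n² + (4)n - 2016 = 0
Discriminant: Δ = (4)² - 4(6)(-2016) = 16 + 48384 = 48400
√Δ = 220
n = [-(4) + √Δ] / (2·6) = (-4 + 220) / 12 = 216 / 12 = 18
(The negative root is discarded since n must be a positive integer.)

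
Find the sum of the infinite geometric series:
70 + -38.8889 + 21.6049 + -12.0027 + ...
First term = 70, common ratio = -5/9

For |r| < 1, S = a / (1 - r)
S = 70 / (1 - (-5/9))
S = 70 / (14/9)
S = 45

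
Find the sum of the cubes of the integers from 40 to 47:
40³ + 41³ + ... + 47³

Use ∑_{k=1}^{n} k³ = [n(n+1)/2]², then subtract the first 39 terms.
∑_{k=1}^{47} k³ = [47×48/2]² = 1128² = 1272384
∑_{k=1}^{39} k³ = [39×40/2]² = 780² = 608400
∑_{k=40}^{47} k³ = 1272384 - 608400 = 663984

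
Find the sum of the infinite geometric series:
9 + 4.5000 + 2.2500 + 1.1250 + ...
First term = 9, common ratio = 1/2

For |r| < 1, S = a / (1 - r)
S = 9 / (1 - (1/2))
S = 9 / (1/2)
S = 18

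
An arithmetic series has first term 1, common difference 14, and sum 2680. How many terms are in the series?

Using S = n/2 × [2a + (n-1)d]
2680 = n/2 × [2(1) + (n-1)(14)]
2680 = n/2 × [2 + 14n - 14]
5360 = n × [-12 + 14n]
14n² + (-12)n - 5360 = 0
Discriminant: Δ = (-12)² - 4(14)(-5360) = 144 + 300160 = 300304
√Δ = 548
n = [-(-12) + √Δ] / (2·14) = (12 + 548) / 28 = 560 / 28 = 20
(The negative root is discarded since n must be a positive integer.)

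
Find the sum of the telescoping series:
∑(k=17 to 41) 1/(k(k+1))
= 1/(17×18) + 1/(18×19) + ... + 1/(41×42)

Partial fractions: 1/(k(k+1)) = 1/k - 1/(k+1)
The series telescopes:
= (1/17 - 1/18) + (1/18 - 1/19) + ... + (1/41 - 1/42)
= 1/17 - 1/42
= 25/714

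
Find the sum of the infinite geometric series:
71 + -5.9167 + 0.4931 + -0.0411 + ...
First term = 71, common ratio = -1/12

For |r| < 1, S = a / (1 - r)
S = 71 / (1 - (-1/12))
S = 71 / (13/12)
S = 852/13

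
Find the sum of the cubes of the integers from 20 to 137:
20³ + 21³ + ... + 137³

Use ∑_{k=1}^{n} k³ = [n(n+1)/2]², then subtract the first 19 terms.
∑_{k=1}^{137} k³ = [137×138/2]² = 9453² = 89359209
∑_{k=1}^{19} k³ = [19×20/2]² = 190² = 36100
∑_{k=20}^{137} k³ = 89359209 - 36100 = 89323109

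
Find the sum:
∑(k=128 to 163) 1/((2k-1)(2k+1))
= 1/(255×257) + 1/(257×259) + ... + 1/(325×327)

Partial fractions: 1/((2k-1)(2k+1)) = (1/2)[1/(2k-1) - 1/(2k+1)]
The series telescopes:
= (1/2)[1/255 - 1/327]
= 4/9265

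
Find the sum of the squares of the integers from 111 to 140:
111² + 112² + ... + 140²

Use ∑_{k=1}^{n} k² = n(n+1)(2n+1)/6, then subtract the first 110 terms.
∑_{k=1}^{140} k² = 140×141×281/6 = 924490
∑_{k=1}^{110} k² = 110×111×221/6 = 449735
∑_{k=111}^{140} k² = 924490 - 449735 = 474755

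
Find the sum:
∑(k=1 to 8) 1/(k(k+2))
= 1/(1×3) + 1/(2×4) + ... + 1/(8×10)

Partial fractions: 1/(k(k+2)) = (1/2)[1/k - 1/(k+2)]
Telescoping leaves the first two and last two terms:
= (1/2)[1/1 + 1/2 - 1/9 - 1/10]
= 29/45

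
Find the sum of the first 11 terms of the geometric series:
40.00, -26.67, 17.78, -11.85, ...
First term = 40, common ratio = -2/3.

Sₙ = a(1 - rⁿ) / (1 - r)
S_11 = 40(1 - (-2/3)^11) / (1 - (-2/3))
S_11 = 40(1 - (-2048/177147)) / (5/3)
S_11 = 1433560/59049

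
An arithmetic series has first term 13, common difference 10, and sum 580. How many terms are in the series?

Using S = n/2 × [2a + (n-1)d]
580 = n/2 × [2(13) + (n-1)(10)]
580 = n/2 × [26 + 10n - 10]
1160 = n × [16 + 10n]
10n² + (16)n - 1160 = 0
Discriminant: Δ = (16)² - 4(10)(-1160) = 256 + 46400 = 46656
√Δ = 216
n = [-(16) + √Δ] / (2·10) = (-16 + 216) / 20 = 200 / 20 = 10
(The negative root is discarded since n must be a positive integer.)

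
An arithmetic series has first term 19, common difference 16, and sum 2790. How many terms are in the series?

Using S = n/2 × [2a + (n-1)d]
2790 = n/2 × [2(19) + (n-1)(16)]
2790 = n/2 × [38 + 16n - 16]
5580 = n × [22 + 16n]
16n² + (22)n - 5580 = 0
Discriminant: Δ = (22)² - 4(16)(-5580) = 484 + 357120 = 357604
√Δ = 598
n = [-(22) + √Δ] / (2·16) = (-22 + 598) / 32 = 576 / 32 = 18
(The negative root is discarded since n must be a positive integer.)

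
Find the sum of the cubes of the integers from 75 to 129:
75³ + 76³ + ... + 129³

Use ∑_{k=1}^{n} k³ = [n(n+1)/2]², then subtract the first 74 terms.
∑_{k=1}^{129} k³ = [129×130/2]² = 8385² = 70308225
∑_{k=1}^{74} k³ = [74×75/2]² = 2775² = 7700625
∑_{k=75}^{129} k³ = 70308225 - 7700625 = 62607600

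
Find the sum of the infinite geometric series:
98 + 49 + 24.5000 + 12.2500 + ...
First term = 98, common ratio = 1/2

For |r| < 1, S = a / (1 - r)
S = 98 / (1 - (1/2))
S = 98 / (1/2)
S = 196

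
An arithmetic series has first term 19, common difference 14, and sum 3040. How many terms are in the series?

Using S = n/2 × [2a + (n-1)d]
3040 = n/2 × [2(19) + (n-1)(14)]
3040 = n/2 × [38 + 14n - 14]
6080 = n × [24 + 14n]
14n² + (24)n - 6080 = 0
Discriminant: Δ = (24)² - 4(14)(-6080) = 576 + 340480 = 341056
√Δ = 584
n = [-(24) + √Δ] / (2·14) = (-24 + 584) / 28 = 560 / 28 = 20
(The negative root is discarded since n must be a positive integer.)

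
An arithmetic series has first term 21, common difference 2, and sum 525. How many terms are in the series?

Using S = n/2 × [2a + (n-1)d]
525 = n/2 × [2(21) + (n-1)(2)]
525 = n/2 × [42 + 2n - 2]
1050 = n × [40 + 2n]
2n² + (40)n - 1050 = 0
Discriminant: Δ = (40)² - 4(2)(-1050) = 1600 + 8400 = 10000
√Δ = 100
n = [-(40) + √Δ] / (2·2) = (-40 + 100) / 4 = 60 / 4 = 15
(The negative root is discarded since n must be a positive integer.)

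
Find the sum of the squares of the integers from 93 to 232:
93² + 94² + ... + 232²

Use ∑_{k=1}^{n} k² = n(n+1)(2n+1)/6, then subtract the first 92 terms.
∑_{k=1}^{232} k² = 232×233×465/6 = 4189340
∑_{k=1}^{92} k² = 92×93×185/6 = 263810
∑_{k=93}^{232} k² = 4189340 - 263810 = 3925530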